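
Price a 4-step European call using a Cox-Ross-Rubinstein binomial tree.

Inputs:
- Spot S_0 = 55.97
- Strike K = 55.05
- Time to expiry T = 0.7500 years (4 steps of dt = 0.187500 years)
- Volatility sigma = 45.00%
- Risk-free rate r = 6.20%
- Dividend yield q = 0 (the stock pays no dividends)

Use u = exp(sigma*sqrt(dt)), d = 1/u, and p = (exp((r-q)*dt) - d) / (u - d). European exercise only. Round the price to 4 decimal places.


Answer: Price = V(0,0) = 9.8496

Derivation:
dt = T/N = 0.187500
u = exp(sigma*sqrt(dt)) = 1.215136; d = 1/u = 0.822953
p = (exp((r-q)*dt) - d) / (u - d) = 0.481254
Discount per step: exp(-r*dt) = 0.988442
Stock lattice S(k, i) with i counting down-moves:
  k=0: S(0,0) = 55.9700
  k=1: S(1,0) = 68.0111; S(1,1) = 46.0607
  k=2: S(2,0) = 82.6428; S(2,1) = 55.9700; S(2,2) = 37.9058
  k=3: S(3,0) = 100.4222; S(3,1) = 68.0111; S(3,2) = 46.0607; S(3,3) = 31.1947
  k=4: S(4,0) = 122.0266; S(4,1) = 82.6428; S(4,2) = 55.9700; S(4,3) = 37.9058; S(4,4) = 25.6718
Terminal payoffs V(N, i) = max(S_T - K, 0):
  V(4,0) = 66.976556; V(4,1) = 27.592764; V(4,2) = 0.920000; V(4,3) = 0.000000; V(4,4) = 0.000000
Backward induction: V(k, i) = exp(-r*dt) * [p * V(k+1, i) + (1-p) * V(k+1, i+1)].
  V(3,0) = exp(-r*dt) * [p*66.976556 + (1-p)*27.592764] = 46.008419
  V(3,1) = exp(-r*dt) * [p*27.592764 + (1-p)*0.920000] = 13.597393
  V(3,2) = exp(-r*dt) * [p*0.920000 + (1-p)*0.000000] = 0.437637
  V(3,3) = exp(-r*dt) * [p*0.000000 + (1-p)*0.000000] = 0.000000
  V(2,0) = exp(-r*dt) * [p*46.008419 + (1-p)*13.597393] = 28.857912
  V(2,1) = exp(-r*dt) * [p*13.597393 + (1-p)*0.437637] = 6.692573
  V(2,2) = exp(-r*dt) * [p*0.437637 + (1-p)*0.000000] = 0.208180
  V(1,0) = exp(-r*dt) * [p*28.857912 + (1-p)*6.692573] = 17.159101
  V(1,1) = exp(-r*dt) * [p*6.692573 + (1-p)*0.208180] = 3.290349
  V(0,0) = exp(-r*dt) * [p*17.159101 + (1-p)*3.290349] = 9.849578


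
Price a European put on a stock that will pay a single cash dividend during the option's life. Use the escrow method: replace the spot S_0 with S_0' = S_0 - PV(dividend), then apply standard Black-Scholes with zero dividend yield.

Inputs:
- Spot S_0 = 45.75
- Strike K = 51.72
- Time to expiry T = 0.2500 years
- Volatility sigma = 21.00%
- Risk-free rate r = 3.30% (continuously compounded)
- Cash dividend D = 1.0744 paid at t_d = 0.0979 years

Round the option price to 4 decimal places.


Answer: Price = 6.8374

Derivation:
PV(D) = D * exp(-r * t_d) = 1.0744 * 0.99677451 = 1.07093454
S_0' = S_0 - PV(D) = 45.7500 - 1.07093454 = 44.67906546
d1 = (ln(S_0'/K) + (r + sigma^2/2)*T) / (sigma*sqrt(T)) = -1.26263806
d2 = d1 - sigma*sqrt(T) = -1.36763806
exp(-rT) = 0.99178394
N(-d1) = 0.89664036; N(-d2) = 0.91428730
P = K * exp(-rT) * N(-d2) - S_0' * N(-d1) = 51.7200 * 0.99178394 * 0.91428730 - 44.67906546 * 0.89664036 = 6.8374


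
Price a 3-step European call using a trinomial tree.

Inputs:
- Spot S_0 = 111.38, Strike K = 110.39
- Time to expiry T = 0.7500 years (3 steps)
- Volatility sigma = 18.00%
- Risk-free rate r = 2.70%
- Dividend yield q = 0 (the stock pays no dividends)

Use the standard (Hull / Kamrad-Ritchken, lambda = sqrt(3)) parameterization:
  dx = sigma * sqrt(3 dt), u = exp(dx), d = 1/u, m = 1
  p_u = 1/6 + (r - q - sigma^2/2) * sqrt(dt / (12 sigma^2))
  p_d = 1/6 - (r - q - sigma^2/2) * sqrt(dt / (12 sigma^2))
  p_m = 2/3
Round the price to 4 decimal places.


Answer: Price = V(0,0) = 8.0789

Derivation:
dt = T/N = 0.250000; dx = sigma*sqrt(3*dt) = 0.155885
u = exp(dx) = 1.168691; d = 1/u = 0.855658
p_u = 0.175327, p_m = 0.666667, p_d = 0.158006
Discount per step: exp(-r*dt) = 0.993273
Stock lattice S(k, j) with j the centered position index:
  k=0: S(0,+0) = 111.3800
  k=1: S(1,-1) = 95.3032; S(1,+0) = 111.3800; S(1,+1) = 130.1688
  k=2: S(2,-2) = 81.5469; S(2,-1) = 95.3032; S(2,+0) = 111.3800; S(2,+1) = 130.1688; S(2,+2) = 152.1272
  k=3: S(3,-3) = 69.7763; S(3,-2) = 81.5469; S(3,-1) = 95.3032; S(3,+0) = 111.3800; S(3,+1) = 130.1688; S(3,+2) = 152.1272; S(3,+3) = 177.7897
Terminal payoffs V(N, j) = max(S_T - K, 0):
  V(3,-3) = 0.000000; V(3,-2) = 0.000000; V(3,-1) = 0.000000; V(3,+0) = 0.990000; V(3,+1) = 19.778837; V(3,+2) = 41.737186; V(3,+3) = 67.399719
Backward induction: V(k, j) = exp(-r*dt) * [p_u * V(k+1, j+1) + p_m * V(k+1, j) + p_d * V(k+1, j-1)]
  V(2,-2) = exp(-r*dt) * [p_u*0.000000 + p_m*0.000000 + p_d*0.000000] = 0.000000
  V(2,-1) = exp(-r*dt) * [p_u*0.990000 + p_m*0.000000 + p_d*0.000000] = 0.172406
  V(2,+0) = exp(-r*dt) * [p_u*19.778837 + p_m*0.990000 + p_d*0.000000] = 4.099994
  V(2,+1) = exp(-r*dt) * [p_u*41.737186 + p_m*19.778837 + p_d*0.990000] = 20.520985
  V(2,+2) = exp(-r*dt) * [p_u*67.399719 + p_m*41.737186 + p_d*19.778837] = 42.479254
  V(1,-1) = exp(-r*dt) * [p_u*4.099994 + p_m*0.172406 + p_d*0.000000] = 0.828168
  V(1,+0) = exp(-r*dt) * [p_u*20.520985 + p_m*4.099994 + p_d*0.172406] = 6.315677
  V(1,+1) = exp(-r*dt) * [p_u*42.479254 + p_m*20.520985 + p_d*4.099994] = 21.629744
  V(0,+0) = exp(-r*dt) * [p_u*21.629744 + p_m*6.315677 + p_d*0.828168] = 8.078866


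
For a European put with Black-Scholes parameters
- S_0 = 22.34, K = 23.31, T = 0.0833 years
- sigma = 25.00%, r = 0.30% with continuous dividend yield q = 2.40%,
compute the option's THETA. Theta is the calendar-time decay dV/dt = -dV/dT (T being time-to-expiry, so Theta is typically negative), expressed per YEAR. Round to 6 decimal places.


Answer: Theta = -3.593446

Derivation:
d1 = -0.5772324926; d2 = -0.6493868410
phi(d1) = 0.3377203109; exp(-qT) = 0.9980027971; exp(-rT) = 0.9997501312
Theta = -S*exp(-qT)*phi(d1)*sigma/(2*sqrt(T)) + r*K*exp(-rT)*N(-d2) - q*S*exp(-qT)*N(-d1)
N(-d1) = 0.7181087950; N(-d2) = 0.7419558163; sqrt(T) = 0.2886173938
Term 1 = -22.3400 * 0.9980027971 * 0.3377203109 * 0.2500 / (2 * 0.2886173938) = -3.2610662364
Term 2 = 0.0030 * 23.3100 * 0.9997501312 * 0.7419558163 = 0.0518720058
Term 3 = -0.0240 * 22.3400 * 0.9980027971 * 0.7181087950 = -0.3842522460
Theta = -3.2610662364 + (0.0518720058) + (-0.3842522460) = -3.593446


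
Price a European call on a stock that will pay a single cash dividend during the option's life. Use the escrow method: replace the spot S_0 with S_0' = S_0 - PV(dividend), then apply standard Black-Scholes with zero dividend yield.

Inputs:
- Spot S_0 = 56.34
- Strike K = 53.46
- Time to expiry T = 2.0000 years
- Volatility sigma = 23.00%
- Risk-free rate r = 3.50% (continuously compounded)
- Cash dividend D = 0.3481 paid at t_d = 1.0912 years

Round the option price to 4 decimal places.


Answer: Price = 10.3468

Derivation:
PV(D) = D * exp(-r * t_d) = 0.3481 * 0.96252812 = 0.33505604
S_0' = S_0 - PV(D) = 56.3400 - 0.33505604 = 56.00494396
d1 = (ln(S_0'/K) + (r + sigma^2/2)*T) / (sigma*sqrt(T)) = 0.52081877
d2 = d1 - sigma*sqrt(T) = 0.19554965
exp(-rT) = 0.93239382
N(d1) = 0.69875349; N(d2) = 0.57751866
C = S_0' * N(d1) - K * exp(-rT) * N(d2) = 56.00494396 * 0.69875349 - 53.4600 * 0.93239382 * 0.57751866 = 10.3468


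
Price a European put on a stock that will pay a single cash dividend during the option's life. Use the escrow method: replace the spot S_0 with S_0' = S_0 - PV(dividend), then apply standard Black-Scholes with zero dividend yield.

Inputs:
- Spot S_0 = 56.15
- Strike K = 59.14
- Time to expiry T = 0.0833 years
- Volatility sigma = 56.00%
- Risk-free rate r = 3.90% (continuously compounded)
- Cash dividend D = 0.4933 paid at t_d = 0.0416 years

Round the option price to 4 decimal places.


Answer: Price = 5.5663

Derivation:
PV(D) = D * exp(-r * t_d) = 0.4933 * 0.99837892 = 0.49250032
S_0' = S_0 - PV(D) = 56.1500 - 0.49250032 = 55.65749968
d1 = (ln(S_0'/K) + (r + sigma^2/2)*T) / (sigma*sqrt(T)) = -0.27458832
d2 = d1 - sigma*sqrt(T) = -0.43621406
exp(-rT) = 0.99675657
N(-d1) = 0.60818373; N(-d2) = 0.66865929
P = K * exp(-rT) * N(-d2) - S_0' * N(-d1) = 59.1400 * 0.99675657 * 0.66865929 - 55.65749968 * 0.60818373 = 5.5663


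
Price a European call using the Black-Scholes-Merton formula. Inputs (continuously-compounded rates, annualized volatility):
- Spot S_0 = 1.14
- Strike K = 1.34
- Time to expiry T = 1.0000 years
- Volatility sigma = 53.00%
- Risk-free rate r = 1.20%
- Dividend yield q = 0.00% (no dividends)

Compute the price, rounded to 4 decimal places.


d1 = (ln(S/K) + (r - q + 0.5*sigma^2) * T) / (sigma * sqrt(T)) = -0.01734217
d2 = d1 - sigma * sqrt(T) = -0.54734217
exp(-rT) = 0.98807171; exp(-qT) = 1.00000000
C = S_0 * exp(-qT) * N(d1) - K * exp(-rT) * N(d2)
N(d1) = 0.49308182; N(d2) = 0.29207184
C = 1.1400 * 1.00000000 * 0.49308182 - 1.3400 * 0.98807171 * 0.29207184 = 0.1754

Answer: Price = 0.1754


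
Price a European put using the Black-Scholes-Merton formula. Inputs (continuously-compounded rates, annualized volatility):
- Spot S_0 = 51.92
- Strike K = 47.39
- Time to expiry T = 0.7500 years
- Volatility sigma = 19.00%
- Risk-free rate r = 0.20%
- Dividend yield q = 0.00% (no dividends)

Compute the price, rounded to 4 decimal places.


Answer: Price = 1.4555

Derivation:
d1 = (ln(S/K) + (r - q + 0.5*sigma^2) * T) / (sigma * sqrt(T)) = 0.64620893
d2 = d1 - sigma * sqrt(T) = 0.48166410
exp(-rT) = 0.99850112; exp(-qT) = 1.00000000
P = K * exp(-rT) * N(-d2) - S_0 * exp(-qT) * N(-d1)
N(-d1) = 0.25907203; N(-d2) = 0.31502229
P = 47.3900 * 0.99850112 * 0.31502229 - 51.9200 * 1.00000000 * 0.25907203 = 1.4555


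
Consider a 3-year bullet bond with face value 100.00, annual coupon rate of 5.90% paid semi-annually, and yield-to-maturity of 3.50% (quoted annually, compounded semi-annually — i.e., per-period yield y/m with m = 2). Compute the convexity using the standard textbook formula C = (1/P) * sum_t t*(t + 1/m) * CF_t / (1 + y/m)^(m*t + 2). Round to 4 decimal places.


Answer: Convexity = 9.2474

Derivation:
Coupon per period c = face * coupon_rate / m = 2.950000
Periods per year m = 2; per-period yield y/m = 0.017500
Number of cashflows N = 6
Cashflows (t years, CF_t, discount factor 1/(1+y/m)^(m*t), PV):
  t = 0.5000: CF_t = 2.950000, DF = 0.982801, PV = 2.899263
  t = 1.0000: CF_t = 2.950000, DF = 0.965898, PV = 2.849398
  t = 1.5000: CF_t = 2.950000, DF = 0.949285, PV = 2.800392
  t = 2.0000: CF_t = 2.950000, DF = 0.932959, PV = 2.752228
  t = 2.5000: CF_t = 2.950000, DF = 0.916913, PV = 2.704892
  t = 3.0000: CF_t = 102.950000, DF = 0.901143, PV = 92.772625
Price P = sum_t PV_t = 106.778797
Convexity numerator sum_t t*(t + 1/m) * CF_t / (1+y/m)^(m*t + 2):
  t = 0.5000: term = 1.400196
  t = 1.0000: term = 4.128341
  t = 1.5000: term = 8.114676
  t = 2.0000: term = 13.291852
  t = 2.5000: term = 19.594869
  t = 3.0000: term = 940.893150
Convexity = (1/P) * sum = 987.423084 / 106.778797 = 9.247370


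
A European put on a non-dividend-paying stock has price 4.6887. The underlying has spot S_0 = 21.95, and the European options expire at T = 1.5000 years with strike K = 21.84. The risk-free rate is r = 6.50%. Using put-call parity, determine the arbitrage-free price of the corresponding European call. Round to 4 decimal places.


Put-call parity: C - P = S_0 * exp(-qT) - K * exp(-rT).
S_0 * exp(-qT) = 21.9500 * 1.00000000 = 21.95000000
K * exp(-rT) = 21.8400 * 0.90710234 = 19.81111514
C = P + S*exp(-qT) - K*exp(-rT)
C = 4.6887 + 21.95000000 - 19.81111514 = 6.8276

Answer: Call price = 6.8276


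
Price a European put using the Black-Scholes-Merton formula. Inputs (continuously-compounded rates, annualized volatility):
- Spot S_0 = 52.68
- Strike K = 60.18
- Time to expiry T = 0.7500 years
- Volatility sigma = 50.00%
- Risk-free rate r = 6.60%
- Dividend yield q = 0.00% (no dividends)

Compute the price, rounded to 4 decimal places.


d1 = (ln(S/K) + (r - q + 0.5*sigma^2) * T) / (sigma * sqrt(T)) = 0.02343073
d2 = d1 - sigma * sqrt(T) = -0.40958197
exp(-rT) = 0.95170516; exp(-qT) = 1.00000000
P = K * exp(-rT) * N(-d2) - S_0 * exp(-qT) * N(-d1)
N(-d1) = 0.49065334; N(-d2) = 0.65894369
P = 60.1800 * 0.95170516 * 0.65894369 - 52.6800 * 1.00000000 * 0.49065334 = 11.8925

Answer: Price = 11.8925


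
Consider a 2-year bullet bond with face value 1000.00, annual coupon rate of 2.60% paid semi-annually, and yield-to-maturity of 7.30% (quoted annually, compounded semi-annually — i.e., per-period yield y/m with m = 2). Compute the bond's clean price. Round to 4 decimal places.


Answer: Price = 913.9891

Derivation:
Coupon per period c = face * coupon_rate / m = 13.000000
Periods per year m = 2; per-period yield y/m = 0.036500
Number of cashflows N = 4
Cashflows (t years, CF_t, discount factor 1/(1+y/m)^(m*t), PV):
  t = 0.5000: CF_t = 13.000000, DF = 0.964785, PV = 12.542209
  t = 1.0000: CF_t = 13.000000, DF = 0.930811, PV = 12.100540
  t = 1.5000: CF_t = 13.000000, DF = 0.898033, PV = 11.674423
  t = 2.0000: CF_t = 1013.000000, DF = 0.866409, PV = 877.671952
Price P = sum_t PV_t = 913.989124


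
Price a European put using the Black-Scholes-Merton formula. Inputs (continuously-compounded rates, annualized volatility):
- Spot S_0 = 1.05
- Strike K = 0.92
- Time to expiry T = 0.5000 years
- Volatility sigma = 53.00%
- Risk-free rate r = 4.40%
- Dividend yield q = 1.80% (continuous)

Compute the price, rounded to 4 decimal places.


Answer: Price = 0.0845

Derivation:
d1 = (ln(S/K) + (r - q + 0.5*sigma^2) * T) / (sigma * sqrt(T)) = 0.57474913
d2 = d1 - sigma * sqrt(T) = 0.19998253
exp(-rT) = 0.97824024; exp(-qT) = 0.99104038
P = K * exp(-rT) * N(-d2) - S_0 * exp(-qT) * N(-d1)
N(-d1) = 0.28273049; N(-d2) = 0.42074712
P = 0.9200 * 0.97824024 * 0.42074712 - 1.0500 * 0.99104038 * 0.28273049 = 0.0845


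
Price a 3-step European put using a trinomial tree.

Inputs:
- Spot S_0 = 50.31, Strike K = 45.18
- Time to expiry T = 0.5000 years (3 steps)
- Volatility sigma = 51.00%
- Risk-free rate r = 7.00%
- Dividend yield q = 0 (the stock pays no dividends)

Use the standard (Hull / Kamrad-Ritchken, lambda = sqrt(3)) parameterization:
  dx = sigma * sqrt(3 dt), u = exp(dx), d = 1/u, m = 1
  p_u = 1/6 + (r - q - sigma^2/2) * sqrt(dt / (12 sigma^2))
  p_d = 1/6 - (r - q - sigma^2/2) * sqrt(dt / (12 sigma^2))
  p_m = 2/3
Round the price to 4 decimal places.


Answer: Price = V(0,0) = 3.9581

Derivation:
dt = T/N = 0.166667; dx = sigma*sqrt(3*dt) = 0.360624
u = exp(dx) = 1.434225; d = 1/u = 0.697241
p_u = 0.152790, p_m = 0.666667, p_d = 0.180543
Discount per step: exp(-r*dt) = 0.988401
Stock lattice S(k, j) with j the centered position index:
  k=0: S(0,+0) = 50.3100
  k=1: S(1,-1) = 35.0782; S(1,+0) = 50.3100; S(1,+1) = 72.1558
  k=2: S(2,-2) = 24.4579; S(2,-1) = 35.0782; S(2,+0) = 50.3100; S(2,+1) = 72.1558; S(2,+2) = 103.4877
  k=3: S(3,-3) = 17.0531; S(3,-2) = 24.4579; S(3,-1) = 35.0782; S(3,+0) = 50.3100; S(3,+1) = 72.1558; S(3,+2) = 103.4877; S(3,+3) = 148.4246
Terminal payoffs V(N, j) = max(K - S_T, 0):
  V(3,-3) = 28.126926; V(3,-2) = 20.722059; V(3,-1) = 10.101816; V(3,+0) = 0.000000; V(3,+1) = 0.000000; V(3,+2) = 0.000000; V(3,+3) = 0.000000
Backward induction: V(k, j) = exp(-r*dt) * [p_u * V(k+1, j+1) + p_m * V(k+1, j) + p_d * V(k+1, j-1)]
  V(2,-2) = exp(-r*dt) * [p_u*10.101816 + p_m*20.722059 + p_d*28.126926] = 20.199249
  V(2,-1) = exp(-r*dt) * [p_u*0.000000 + p_m*10.101816 + p_d*20.722059] = 10.354261
  V(2,+0) = exp(-r*dt) * [p_u*0.000000 + p_m*0.000000 + p_d*10.101816] = 1.802659
  V(2,+1) = exp(-r*dt) * [p_u*0.000000 + p_m*0.000000 + p_d*0.000000] = 0.000000
  V(2,+2) = exp(-r*dt) * [p_u*0.000000 + p_m*0.000000 + p_d*0.000000] = 0.000000
  V(1,-1) = exp(-r*dt) * [p_u*1.802659 + p_m*10.354261 + p_d*20.199249] = 10.699544
  V(1,+0) = exp(-r*dt) * [p_u*0.000000 + p_m*1.802659 + p_d*10.354261] = 3.035540
  V(1,+1) = exp(-r*dt) * [p_u*0.000000 + p_m*0.000000 + p_d*1.802659] = 0.321683
  V(0,+0) = exp(-r*dt) * [p_u*0.321683 + p_m*3.035540 + p_d*10.699544] = 3.958123


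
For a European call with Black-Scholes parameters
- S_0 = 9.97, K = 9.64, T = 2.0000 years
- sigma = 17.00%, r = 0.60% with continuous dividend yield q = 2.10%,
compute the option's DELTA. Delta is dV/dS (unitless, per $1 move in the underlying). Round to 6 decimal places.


d1 = 0.1354295636; d2 = -0.1049867420
phi(d1) = 0.3953004712; exp(-qT) = 0.9588697806; exp(-rT) = 0.9880717129
N(d1) = 0.5538638745
Delta = exp(-qT) * N(d1) = 0.9588697806 * 0.5538638745 = 0.531083

Answer: Delta = 0.531083


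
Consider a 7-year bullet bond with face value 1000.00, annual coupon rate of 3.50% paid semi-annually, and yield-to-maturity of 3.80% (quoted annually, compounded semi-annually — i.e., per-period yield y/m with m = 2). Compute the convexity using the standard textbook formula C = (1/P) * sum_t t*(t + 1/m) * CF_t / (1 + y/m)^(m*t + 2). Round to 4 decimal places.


Answer: Convexity = 43.5042

Derivation:
Coupon per period c = face * coupon_rate / m = 17.500000
Periods per year m = 2; per-period yield y/m = 0.019000
Number of cashflows N = 14
Cashflows (t years, CF_t, discount factor 1/(1+y/m)^(m*t), PV):
  t = 0.5000: CF_t = 17.500000, DF = 0.981354, PV = 17.173700
  t = 1.0000: CF_t = 17.500000, DF = 0.963056, PV = 16.853484
  t = 1.5000: CF_t = 17.500000, DF = 0.945099, PV = 16.539238
  t = 2.0000: CF_t = 17.500000, DF = 0.927477, PV = 16.230852
  t = 2.5000: CF_t = 17.500000, DF = 0.910184, PV = 15.928216
  t = 3.0000: CF_t = 17.500000, DF = 0.893213, PV = 15.631222
  t = 3.5000: CF_t = 17.500000, DF = 0.876558, PV = 15.339767
  t = 4.0000: CF_t = 17.500000, DF = 0.860214, PV = 15.053746
  t = 4.5000: CF_t = 17.500000, DF = 0.844175, PV = 14.773058
  t = 5.0000: CF_t = 17.500000, DF = 0.828434, PV = 14.497603
  t = 5.5000: CF_t = 17.500000, DF = 0.812988, PV = 14.227285
  t = 6.0000: CF_t = 17.500000, DF = 0.797829, PV = 13.962007
  t = 6.5000: CF_t = 17.500000, DF = 0.782953, PV = 13.701675
  t = 7.0000: CF_t = 1017.500000, DF = 0.768354, PV = 781.800316
Price P = sum_t PV_t = 981.712167
Convexity numerator sum_t t*(t + 1/m) * CF_t / (1+y/m)^(m*t + 2):
  t = 0.5000: term = 8.269619
  t = 1.0000: term = 24.346278
  t = 1.5000: term = 47.784647
  t = 2.0000: term = 78.156112
  t = 2.5000: term = 115.048252
  t = 3.0000: term = 158.064330
  t = 3.5000: term = 206.822807
  t = 4.0000: term = 260.956857
  t = 4.5000: term = 320.113908
  t = 5.0000: term = 383.955183
  t = 5.5000: term = 452.155269
  t = 6.0000: term = 524.401686
  t = 6.5000: term = 600.394472
  t = 7.0000: term = 39528.176238
Convexity = (1/P) * sum = 42708.645659 / 981.712167 = 43.504244


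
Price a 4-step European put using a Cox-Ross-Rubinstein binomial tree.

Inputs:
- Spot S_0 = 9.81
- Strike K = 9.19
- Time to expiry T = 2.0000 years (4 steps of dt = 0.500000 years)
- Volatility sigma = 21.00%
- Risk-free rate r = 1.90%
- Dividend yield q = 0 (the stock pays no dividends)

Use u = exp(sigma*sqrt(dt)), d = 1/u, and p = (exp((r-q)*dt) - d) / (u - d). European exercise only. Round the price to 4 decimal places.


dt = T/N = 0.500000
u = exp(sigma*sqrt(dt)) = 1.160084; d = 1/u = 0.862007
p = (exp((r-q)*dt) - d) / (u - d) = 0.494968
Discount per step: exp(-r*dt) = 0.990545
Stock lattice S(k, i) with i counting down-moves:
  k=0: S(0,0) = 9.8100
  k=1: S(1,0) = 11.3804; S(1,1) = 8.4563
  k=2: S(2,0) = 13.2022; S(2,1) = 9.8100; S(2,2) = 7.2894
  k=3: S(3,0) = 15.3157; S(3,1) = 11.3804; S(3,2) = 8.4563; S(3,3) = 6.2835
  k=4: S(4,0) = 17.7675; S(4,1) = 13.2022; S(4,2) = 9.8100; S(4,3) = 7.2894; S(4,4) = 5.4164
Terminal payoffs V(N, i) = max(K - S_T, 0):
  V(4,0) = 0.000000; V(4,1) = 0.000000; V(4,2) = 0.000000; V(4,3) = 1.900628; V(4,4) = 3.773594
Backward induction: V(k, i) = exp(-r*dt) * [p * V(k+1, i) + (1-p) * V(k+1, i+1)].
  V(3,0) = exp(-r*dt) * [p*0.000000 + (1-p)*0.000000] = 0.000000
  V(3,1) = exp(-r*dt) * [p*0.000000 + (1-p)*0.000000] = 0.000000
  V(3,2) = exp(-r*dt) * [p*0.000000 + (1-p)*1.900628] = 0.950803
  V(3,3) = exp(-r*dt) * [p*1.900628 + (1-p)*3.773594] = 2.819622
  V(2,0) = exp(-r*dt) * [p*0.000000 + (1-p)*0.000000] = 0.000000
  V(2,1) = exp(-r*dt) * [p*0.000000 + (1-p)*0.950803] = 0.475646
  V(2,2) = exp(-r*dt) * [p*0.950803 + (1-p)*2.819622] = 1.876703
  V(1,0) = exp(-r*dt) * [p*0.000000 + (1-p)*0.475646] = 0.237945
  V(1,1) = exp(-r*dt) * [p*0.475646 + (1-p)*1.876703] = 1.172038
  V(0,0) = exp(-r*dt) * [p*0.237945 + (1-p)*1.172038] = 0.702982

Answer: Price = V(0,0) = 0.7030


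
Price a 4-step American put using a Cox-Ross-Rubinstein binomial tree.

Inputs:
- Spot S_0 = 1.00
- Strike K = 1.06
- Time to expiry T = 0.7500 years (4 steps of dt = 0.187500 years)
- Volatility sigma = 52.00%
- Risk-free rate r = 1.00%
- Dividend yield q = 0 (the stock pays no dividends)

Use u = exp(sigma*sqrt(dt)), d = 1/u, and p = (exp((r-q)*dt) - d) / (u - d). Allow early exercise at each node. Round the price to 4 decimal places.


dt = T/N = 0.187500
u = exp(sigma*sqrt(dt)) = 1.252531; d = 1/u = 0.798383
p = (exp((r-q)*dt) - d) / (u - d) = 0.448077
Discount per step: exp(-r*dt) = 0.998127
Stock lattice S(k, i) with i counting down-moves:
  k=0: S(0,0) = 1.0000
  k=1: S(1,0) = 1.2525; S(1,1) = 0.7984
  k=2: S(2,0) = 1.5688; S(2,1) = 1.0000; S(2,2) = 0.6374
  k=3: S(3,0) = 1.9650; S(3,1) = 1.2525; S(3,2) = 0.7984; S(3,3) = 0.5089
  k=4: S(4,0) = 2.4612; S(4,1) = 1.5688; S(4,2) = 1.0000; S(4,3) = 0.6374; S(4,4) = 0.4063
Terminal payoffs V(N, i) = max(K - S_T, 0):
  V(4,0) = 0.000000; V(4,1) = 0.000000; V(4,2) = 0.060000; V(4,3) = 0.422584; V(4,4) = 0.653701
Backward induction: V(k, i) = exp(-r*dt) * [p * V(k+1, i) + (1-p) * V(k+1, i+1)]; then take max(V_cont, immediate exercise) for American.
  V(3,0) = exp(-r*dt) * [p*0.000000 + (1-p)*0.000000] = 0.000000; exercise = 0.000000; V(3,0) = max -> 0.000000
  V(3,1) = exp(-r*dt) * [p*0.000000 + (1-p)*0.060000] = 0.033053; exercise = 0.000000; V(3,1) = max -> 0.033053
  V(3,2) = exp(-r*dt) * [p*0.060000 + (1-p)*0.422584] = 0.259631; exercise = 0.261617; V(3,2) = max -> 0.261617
  V(3,3) = exp(-r*dt) * [p*0.422584 + (1-p)*0.653701] = 0.549112; exercise = 0.551098; V(3,3) = max -> 0.551098
  V(2,0) = exp(-r*dt) * [p*0.000000 + (1-p)*0.033053] = 0.018209; exercise = 0.000000; V(2,0) = max -> 0.018209
  V(2,1) = exp(-r*dt) * [p*0.033053 + (1-p)*0.261617] = 0.158904; exercise = 0.060000; V(2,1) = max -> 0.158904
  V(2,2) = exp(-r*dt) * [p*0.261617 + (1-p)*0.551098] = 0.420599; exercise = 0.422584; V(2,2) = max -> 0.422584
  V(1,0) = exp(-r*dt) * [p*0.018209 + (1-p)*0.158904] = 0.095682; exercise = 0.000000; V(1,0) = max -> 0.095682
  V(1,1) = exp(-r*dt) * [p*0.158904 + (1-p)*0.422584] = 0.303865; exercise = 0.261617; V(1,1) = max -> 0.303865
  V(0,0) = exp(-r*dt) * [p*0.095682 + (1-p)*0.303865] = 0.210189; exercise = 0.060000; V(0,0) = max -> 0.210189

Answer: Price = V(0,0) = 0.2102


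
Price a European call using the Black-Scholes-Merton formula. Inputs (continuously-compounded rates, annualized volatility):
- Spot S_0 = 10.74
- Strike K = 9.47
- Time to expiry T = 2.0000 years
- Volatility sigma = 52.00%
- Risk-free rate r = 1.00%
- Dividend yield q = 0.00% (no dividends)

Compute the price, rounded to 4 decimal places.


d1 = (ln(S/K) + (r - q + 0.5*sigma^2) * T) / (sigma * sqrt(T)) = 0.56602019
d2 = d1 - sigma * sqrt(T) = -0.16937086
exp(-rT) = 0.98019867; exp(-qT) = 1.00000000
C = S_0 * exp(-qT) * N(d1) - K * exp(-rT) * N(d2)
N(d1) = 0.71430997; N(d2) = 0.43275247
C = 10.7400 * 1.00000000 * 0.71430997 - 9.4700 * 0.98019867 * 0.43275247 = 3.6547

Answer: Price = 3.6547


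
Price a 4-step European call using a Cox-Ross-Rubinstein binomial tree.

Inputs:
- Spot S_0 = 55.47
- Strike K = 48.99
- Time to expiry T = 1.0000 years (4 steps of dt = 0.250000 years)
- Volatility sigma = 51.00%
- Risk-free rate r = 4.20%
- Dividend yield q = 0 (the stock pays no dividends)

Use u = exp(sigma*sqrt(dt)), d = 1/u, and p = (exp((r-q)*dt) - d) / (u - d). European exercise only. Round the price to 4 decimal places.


dt = T/N = 0.250000
u = exp(sigma*sqrt(dt)) = 1.290462; d = 1/u = 0.774916
p = (exp((r-q)*dt) - d) / (u - d) = 0.457067
Discount per step: exp(-r*dt) = 0.989555
Stock lattice S(k, i) with i counting down-moves:
  k=0: S(0,0) = 55.4700
  k=1: S(1,0) = 71.5819; S(1,1) = 42.9846
  k=2: S(2,0) = 92.3737; S(2,1) = 55.4700; S(2,2) = 33.3095
  k=3: S(3,0) = 119.2047; S(3,1) = 71.5819; S(3,2) = 42.9846; S(3,3) = 25.8121
  k=4: S(4,0) = 153.8291; S(4,1) = 92.3737; S(4,2) = 55.4700; S(4,3) = 33.3095; S(4,4) = 20.0022
Terminal payoffs V(N, i) = max(S_T - K, 0):
  V(4,0) = 104.839114; V(4,1) = 43.383703; V(4,2) = 6.480000; V(4,3) = 0.000000; V(4,4) = 0.000000
Backward induction: V(k, i) = exp(-r*dt) * [p * V(k+1, i) + (1-p) * V(k+1, i+1)].
  V(3,0) = exp(-r*dt) * [p*104.839114 + (1-p)*43.383703] = 70.726422
  V(3,1) = exp(-r*dt) * [p*43.383703 + (1-p)*6.480000] = 23.103610
  V(3,2) = exp(-r*dt) * [p*6.480000 + (1-p)*0.000000] = 2.930860
  V(3,3) = exp(-r*dt) * [p*0.000000 + (1-p)*0.000000] = 0.000000
  V(2,0) = exp(-r*dt) * [p*70.726422 + (1-p)*23.103610] = 44.401766
  V(2,1) = exp(-r*dt) * [p*23.103610 + (1-p)*2.930860] = 12.024245
  V(2,2) = exp(-r*dt) * [p*2.930860 + (1-p)*0.000000] = 1.325608
  V(1,0) = exp(-r*dt) * [p*44.401766 + (1-p)*12.024245] = 26.542783
  V(1,1) = exp(-r*dt) * [p*12.024245 + (1-p)*1.325608] = 6.150683
  V(0,0) = exp(-r*dt) * [p*26.542783 + (1-p)*6.150683] = 15.309647

Answer: Price = V(0,0) = 15.3096


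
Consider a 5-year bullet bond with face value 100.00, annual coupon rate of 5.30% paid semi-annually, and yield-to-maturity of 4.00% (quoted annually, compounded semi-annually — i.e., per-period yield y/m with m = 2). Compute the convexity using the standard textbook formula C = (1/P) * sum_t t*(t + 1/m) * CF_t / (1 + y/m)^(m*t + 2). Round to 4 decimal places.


Answer: Convexity = 22.7600

Derivation:
Coupon per period c = face * coupon_rate / m = 2.650000
Periods per year m = 2; per-period yield y/m = 0.020000
Number of cashflows N = 10
Cashflows (t years, CF_t, discount factor 1/(1+y/m)^(m*t), PV):
  t = 0.5000: CF_t = 2.650000, DF = 0.980392, PV = 2.598039
  t = 1.0000: CF_t = 2.650000, DF = 0.961169, PV = 2.547097
  t = 1.5000: CF_t = 2.650000, DF = 0.942322, PV = 2.497154
  t = 2.0000: CF_t = 2.650000, DF = 0.923845, PV = 2.448190
  t = 2.5000: CF_t = 2.650000, DF = 0.905731, PV = 2.400187
  t = 3.0000: CF_t = 2.650000, DF = 0.887971, PV = 2.353124
  t = 3.5000: CF_t = 2.650000, DF = 0.870560, PV = 2.306984
  t = 4.0000: CF_t = 2.650000, DF = 0.853490, PV = 2.261749
  t = 4.5000: CF_t = 2.650000, DF = 0.836755, PV = 2.217401
  t = 5.0000: CF_t = 102.650000, DF = 0.820348, PV = 84.208753
Price P = sum_t PV_t = 105.838680
Convexity numerator sum_t t*(t + 1/m) * CF_t / (1+y/m)^(m*t + 2):
  t = 0.5000: term = 1.248577
  t = 1.0000: term = 3.672286
  t = 1.5000: term = 7.200560
  t = 2.0000: term = 11.765621
  t = 2.5000: term = 17.302384
  t = 3.0000: term = 23.748370
  t = 3.5000: term = 31.043620
  t = 4.0000: term = 39.130614
  t = 4.5000: term = 47.954184
  t = 5.0000: term = 2225.817673
Convexity = (1/P) * sum = 2408.883888 / 105.838680 = 22.759958


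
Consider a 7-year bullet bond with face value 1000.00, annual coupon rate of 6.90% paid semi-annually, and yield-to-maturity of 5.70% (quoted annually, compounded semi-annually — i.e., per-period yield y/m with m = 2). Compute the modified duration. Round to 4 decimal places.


Coupon per period c = face * coupon_rate / m = 34.500000
Periods per year m = 2; per-period yield y/m = 0.028500
Number of cashflows N = 14
Cashflows (t years, CF_t, discount factor 1/(1+y/m)^(m*t), PV):
  t = 0.5000: CF_t = 34.500000, DF = 0.972290, PV = 33.543996
  t = 1.0000: CF_t = 34.500000, DF = 0.945347, PV = 32.614483
  t = 1.5000: CF_t = 34.500000, DF = 0.919152, PV = 31.710728
  t = 2.0000: CF_t = 34.500000, DF = 0.893682, PV = 30.832015
  t = 2.5000: CF_t = 34.500000, DF = 0.868917, PV = 29.977652
  t = 3.0000: CF_t = 34.500000, DF = 0.844840, PV = 29.146964
  t = 3.5000: CF_t = 34.500000, DF = 0.821429, PV = 28.339294
  t = 4.0000: CF_t = 34.500000, DF = 0.798667, PV = 27.554005
  t = 4.5000: CF_t = 34.500000, DF = 0.776536, PV = 26.790476
  t = 5.0000: CF_t = 34.500000, DF = 0.755018, PV = 26.048105
  t = 5.5000: CF_t = 34.500000, DF = 0.734096, PV = 25.326305
  t = 6.0000: CF_t = 34.500000, DF = 0.713754, PV = 24.624507
  t = 6.5000: CF_t = 34.500000, DF = 0.693976, PV = 23.942155
  t = 7.0000: CF_t = 1034.500000, DF = 0.674745, PV = 698.023993
Price P = sum_t PV_t = 1068.474678
First compute Macaulay numerator sum_t t * PV_t:
  t * PV_t at t = 0.5000: 16.771998
  t * PV_t at t = 1.0000: 32.614483
  t * PV_t at t = 1.5000: 47.566091
  t * PV_t at t = 2.0000: 61.664030
  t * PV_t at t = 2.5000: 74.944130
  t * PV_t at t = 3.0000: 87.440891
  t * PV_t at t = 3.5000: 99.187528
  t * PV_t at t = 4.0000: 110.216018
  t * PV_t at t = 4.5000: 120.557142
  t * PV_t at t = 5.0000: 130.240525
  t * PV_t at t = 5.5000: 139.294679
  t * PV_t at t = 6.0000: 147.747041
  t * PV_t at t = 6.5000: 155.624011
  t * PV_t at t = 7.0000: 4886.167949
Macaulay duration D = 6110.036518 / 1068.474678 = 5.718466
Modified duration = D / (1 + y/m) = 5.718466 / (1 + 0.028500) = 5.560006

Answer: Modified duration = 5.5600


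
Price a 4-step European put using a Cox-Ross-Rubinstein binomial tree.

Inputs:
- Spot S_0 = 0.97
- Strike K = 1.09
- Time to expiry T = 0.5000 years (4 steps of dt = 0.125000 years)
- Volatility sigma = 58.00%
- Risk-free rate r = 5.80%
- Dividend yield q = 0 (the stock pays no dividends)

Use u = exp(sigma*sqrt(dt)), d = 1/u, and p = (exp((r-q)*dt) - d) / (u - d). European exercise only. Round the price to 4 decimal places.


dt = T/N = 0.125000
u = exp(sigma*sqrt(dt)) = 1.227600; d = 1/u = 0.814598
p = (exp((r-q)*dt) - d) / (u - d) = 0.466532
Discount per step: exp(-r*dt) = 0.992776
Stock lattice S(k, i) with i counting down-moves:
  k=0: S(0,0) = 0.9700
  k=1: S(1,0) = 1.1908; S(1,1) = 0.7902
  k=2: S(2,0) = 1.4618; S(2,1) = 0.9700; S(2,2) = 0.6437
  k=3: S(3,0) = 1.7945; S(3,1) = 1.1908; S(3,2) = 0.7902; S(3,3) = 0.5243
  k=4: S(4,0) = 2.2029; S(4,1) = 1.4618; S(4,2) = 0.9700; S(4,3) = 0.6437; S(4,4) = 0.4271
Terminal payoffs V(N, i) = max(K - S_T, 0):
  V(4,0) = 0.000000; V(4,1) = 0.000000; V(4,2) = 0.120000; V(4,3) = 0.446338; V(4,4) = 0.662885
Backward induction: V(k, i) = exp(-r*dt) * [p * V(k+1, i) + (1-p) * V(k+1, i+1)].
  V(3,0) = exp(-r*dt) * [p*0.000000 + (1-p)*0.000000] = 0.000000
  V(3,1) = exp(-r*dt) * [p*0.000000 + (1-p)*0.120000] = 0.063554
  V(3,2) = exp(-r*dt) * [p*0.120000 + (1-p)*0.446338] = 0.291966
  V(3,3) = exp(-r*dt) * [p*0.446338 + (1-p)*0.662885] = 0.557800
  V(2,0) = exp(-r*dt) * [p*0.000000 + (1-p)*0.063554] = 0.033659
  V(2,1) = exp(-r*dt) * [p*0.063554 + (1-p)*0.291966] = 0.184065
  V(2,2) = exp(-r*dt) * [p*0.291966 + (1-p)*0.557800] = 0.430647
  V(1,0) = exp(-r*dt) * [p*0.033659 + (1-p)*0.184065] = 0.113073
  V(1,1) = exp(-r*dt) * [p*0.184065 + (1-p)*0.430647] = 0.313329
  V(0,0) = exp(-r*dt) * [p*0.113073 + (1-p)*0.313329] = 0.218315

Answer: Price = V(0,0) = 0.2183


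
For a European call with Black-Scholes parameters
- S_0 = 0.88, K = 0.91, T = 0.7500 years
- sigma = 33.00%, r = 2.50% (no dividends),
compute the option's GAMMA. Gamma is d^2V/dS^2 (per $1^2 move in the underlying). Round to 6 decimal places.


Answer: Gamma = 1.579707

Derivation:
d1 = 0.0912031751; d2 = -0.1945852081
phi(d1) = 0.3972865212; exp(-qT) = 1.0000000000; exp(-rT) = 0.9814246877
Gamma = exp(-qT) * phi(d1) / (S * sigma * sqrt(T)) = 1.0000000000 * 0.3972865212 / (0.8800 * 0.3300 * 0.8660254038) = 1.579707


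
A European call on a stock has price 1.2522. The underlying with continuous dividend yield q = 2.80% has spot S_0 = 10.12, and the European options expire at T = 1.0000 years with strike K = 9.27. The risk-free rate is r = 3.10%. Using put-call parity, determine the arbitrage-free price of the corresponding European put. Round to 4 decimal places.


Put-call parity: C - P = S_0 * exp(-qT) - K * exp(-rT).
S_0 * exp(-qT) = 10.1200 * 0.97238837 = 9.84057027
K * exp(-rT) = 9.2700 * 0.96947557 = 8.98703856
P = C - S*exp(-qT) + K*exp(-rT)
P = 1.2522 - 9.84057027 + 8.98703856 = 0.3987

Answer: Put price = 0.3987


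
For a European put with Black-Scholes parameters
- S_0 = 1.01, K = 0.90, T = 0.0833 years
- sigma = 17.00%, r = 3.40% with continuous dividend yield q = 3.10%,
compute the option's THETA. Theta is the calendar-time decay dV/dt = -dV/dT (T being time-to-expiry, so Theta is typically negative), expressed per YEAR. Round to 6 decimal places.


Answer: Theta = -0.006942

Derivation:
d1 = 2.3797928049; d2 = 2.3307278480
phi(d1) = 0.0235025717; exp(-qT) = 0.9974210313; exp(-rT) = 0.9971718069
Theta = -S*exp(-qT)*phi(d1)*sigma/(2*sqrt(T)) + r*K*exp(-rT)*N(-d2) - q*S*exp(-qT)*N(-d1)
N(-d1) = 0.0086611874; N(-d2) = 0.0098838574; sqrt(T) = 0.2886173938
Term 1 = -1.0100 * 0.9974210313 * 0.0235025717 * 0.1700 / (2 * 0.2886173938) = -0.0069728722
Term 2 = 0.0340 * 0.9000 * 0.9971718069 * 0.0098838574 = 0.0003015907
Term 3 = -0.0310 * 1.0100 * 0.9974210313 * 0.0086611874 = -0.0002704824
Theta = -0.0069728722 + (0.0003015907) + (-0.0002704824) = -0.006942


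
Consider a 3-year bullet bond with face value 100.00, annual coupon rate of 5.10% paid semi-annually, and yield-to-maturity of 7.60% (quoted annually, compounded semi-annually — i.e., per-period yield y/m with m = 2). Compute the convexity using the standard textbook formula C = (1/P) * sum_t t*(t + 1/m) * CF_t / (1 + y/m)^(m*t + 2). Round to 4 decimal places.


Answer: Convexity = 8.9365

Derivation:
Coupon per period c = face * coupon_rate / m = 2.550000
Periods per year m = 2; per-period yield y/m = 0.038000
Number of cashflows N = 6
Cashflows (t years, CF_t, discount factor 1/(1+y/m)^(m*t), PV):
  t = 0.5000: CF_t = 2.550000, DF = 0.963391, PV = 2.456647
  t = 1.0000: CF_t = 2.550000, DF = 0.928122, PV = 2.366712
  t = 1.5000: CF_t = 2.550000, DF = 0.894145, PV = 2.280070
  t = 2.0000: CF_t = 2.550000, DF = 0.861411, PV = 2.196599
  t = 2.5000: CF_t = 2.550000, DF = 0.829876, PV = 2.116184
  t = 3.0000: CF_t = 102.550000, DF = 0.799495, PV = 81.988236
Price P = sum_t PV_t = 93.404448
Convexity numerator sum_t t*(t + 1/m) * CF_t / (1+y/m)^(m*t + 2):
  t = 0.5000: term = 1.140035
  t = 1.0000: term = 3.294898
  t = 1.5000: term = 6.348552
  t = 2.0000: term = 10.193564
  t = 2.5000: term = 14.730584
  t = 3.0000: term = 798.998816
Convexity = (1/P) * sum = 834.706449 / 93.404448 = 8.936474


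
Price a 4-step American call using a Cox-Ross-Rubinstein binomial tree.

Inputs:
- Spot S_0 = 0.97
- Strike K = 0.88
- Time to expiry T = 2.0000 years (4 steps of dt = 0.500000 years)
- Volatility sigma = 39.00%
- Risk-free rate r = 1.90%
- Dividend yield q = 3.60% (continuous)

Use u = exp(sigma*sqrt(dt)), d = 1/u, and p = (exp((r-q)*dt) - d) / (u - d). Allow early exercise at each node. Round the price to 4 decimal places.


Answer: Price = V(0,0) = 0.2303

Derivation:
dt = T/N = 0.500000
u = exp(sigma*sqrt(dt)) = 1.317547; d = 1/u = 0.758986
p = (exp((r-q)*dt) - d) / (u - d) = 0.416338
Discount per step: exp(-r*dt) = 0.990545
Stock lattice S(k, i) with i counting down-moves:
  k=0: S(0,0) = 0.9700
  k=1: S(1,0) = 1.2780; S(1,1) = 0.7362
  k=2: S(2,0) = 1.6839; S(2,1) = 0.9700; S(2,2) = 0.5588
  k=3: S(3,0) = 2.2186; S(3,1) = 1.2780; S(3,2) = 0.7362; S(3,3) = 0.4241
  k=4: S(4,0) = 2.9230; S(4,1) = 1.6839; S(4,2) = 0.9700; S(4,3) = 0.5588; S(4,4) = 0.3219
Terminal payoffs V(N, i) = max(S_T - K, 0):
  V(4,0) = 2.043049; V(4,1) = 0.803852; V(4,2) = 0.090000; V(4,3) = 0.000000; V(4,4) = 0.000000
Backward induction: V(k, i) = exp(-r*dt) * [p * V(k+1, i) + (1-p) * V(k+1, i+1)]; then take max(V_cont, immediate exercise) for American.
  V(3,0) = exp(-r*dt) * [p*2.043049 + (1-p)*0.803852] = 1.307298; exercise = 1.338554; V(3,0) = max -> 1.338554
  V(3,1) = exp(-r*dt) * [p*0.803852 + (1-p)*0.090000] = 0.383542; exercise = 0.398021; V(3,1) = max -> 0.398021
  V(3,2) = exp(-r*dt) * [p*0.090000 + (1-p)*0.000000] = 0.037116; exercise = 0.000000; V(3,2) = max -> 0.037116
  V(3,3) = exp(-r*dt) * [p*0.000000 + (1-p)*0.000000] = 0.000000; exercise = 0.000000; V(3,3) = max -> 0.000000
  V(2,0) = exp(-r*dt) * [p*1.338554 + (1-p)*0.398021] = 0.782134; exercise = 0.803852; V(2,0) = max -> 0.803852
  V(2,1) = exp(-r*dt) * [p*0.398021 + (1-p)*0.037116] = 0.185603; exercise = 0.090000; V(2,1) = max -> 0.185603
  V(2,2) = exp(-r*dt) * [p*0.037116 + (1-p)*0.000000] = 0.015307; exercise = 0.000000; V(2,2) = max -> 0.015307
  V(1,0) = exp(-r*dt) * [p*0.803852 + (1-p)*0.185603] = 0.438814; exercise = 0.398021; V(1,0) = max -> 0.438814
  V(1,1) = exp(-r*dt) * [p*0.185603 + (1-p)*0.015307] = 0.085392; exercise = 0.000000; V(1,1) = max -> 0.085392
  V(0,0) = exp(-r*dt) * [p*0.438814 + (1-p)*0.085392] = 0.230336; exercise = 0.090000; V(0,0) = max -> 0.230336


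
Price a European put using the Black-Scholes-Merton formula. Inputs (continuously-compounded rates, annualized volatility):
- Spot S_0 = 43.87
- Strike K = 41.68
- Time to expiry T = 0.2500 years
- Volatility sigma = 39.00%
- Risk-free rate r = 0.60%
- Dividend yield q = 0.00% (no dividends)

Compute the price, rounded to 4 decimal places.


Answer: Price = 2.3138

Derivation:
d1 = (ln(S/K) + (r - q + 0.5*sigma^2) * T) / (sigma * sqrt(T)) = 0.36780419
d2 = d1 - sigma * sqrt(T) = 0.17280419
exp(-rT) = 0.99850112; exp(-qT) = 1.00000000
P = K * exp(-rT) * N(-d2) - S_0 * exp(-qT) * N(-d1)
N(-d1) = 0.35650962; N(-d2) = 0.43140267
P = 41.6800 * 0.99850112 * 0.43140267 - 43.8700 * 1.00000000 * 0.35650962 = 2.3138


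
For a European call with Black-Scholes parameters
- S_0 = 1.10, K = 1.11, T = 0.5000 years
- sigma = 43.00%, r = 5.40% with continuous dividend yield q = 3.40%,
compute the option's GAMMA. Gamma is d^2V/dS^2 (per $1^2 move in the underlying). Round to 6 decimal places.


d1 = 0.1551529242; d2 = -0.1489029917
phi(d1) = 0.3941693073; exp(-qT) = 0.9831436846; exp(-rT) = 0.9733612415
Gamma = exp(-qT) * phi(d1) / (S * sigma * sqrt(T)) = 0.9831436846 * 0.3941693073 / (1.1000 * 0.4300 * 0.7071067812) = 1.158654

Answer: Gamma = 1.158654


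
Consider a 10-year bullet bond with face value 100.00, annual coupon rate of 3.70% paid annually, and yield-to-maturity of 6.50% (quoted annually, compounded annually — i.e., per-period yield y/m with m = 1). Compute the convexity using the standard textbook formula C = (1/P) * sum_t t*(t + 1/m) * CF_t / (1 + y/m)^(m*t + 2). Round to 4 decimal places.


Coupon per period c = face * coupon_rate / m = 3.700000
Periods per year m = 1; per-period yield y/m = 0.065000
Number of cashflows N = 10
Cashflows (t years, CF_t, discount factor 1/(1+y/m)^(m*t), PV):
  t = 1.0000: CF_t = 3.700000, DF = 0.938967, PV = 3.474178
  t = 2.0000: CF_t = 3.700000, DF = 0.881659, PV = 3.262139
  t = 3.0000: CF_t = 3.700000, DF = 0.827849, PV = 3.063042
  t = 4.0000: CF_t = 3.700000, DF = 0.777323, PV = 2.876095
  t = 5.0000: CF_t = 3.700000, DF = 0.729881, PV = 2.700559
  t = 6.0000: CF_t = 3.700000, DF = 0.685334, PV = 2.535736
  t = 7.0000: CF_t = 3.700000, DF = 0.643506, PV = 2.380973
  t = 8.0000: CF_t = 3.700000, DF = 0.604231, PV = 2.235655
  t = 9.0000: CF_t = 3.700000, DF = 0.567353, PV = 2.099207
  t = 10.0000: CF_t = 103.700000, DF = 0.532726, PV = 55.243690
Price P = sum_t PV_t = 79.871275
Convexity numerator sum_t t*(t + 1/m) * CF_t / (1+y/m)^(m*t + 2):
  t = 1.0000: term = 6.126083
  t = 2.0000: term = 17.256573
  t = 3.0000: term = 32.406709
  t = 4.0000: term = 50.714725
  t = 5.0000: term = 71.429190
  t = 6.0000: term = 93.897527
  t = 7.0000: term = 117.555589
  t = 8.0000: term = 141.918216
  t = 9.0000: term = 166.570676
  t = 10.0000: term = 5357.672320
Convexity = (1/P) * sum = 6055.547607 / 79.871275 = 75.816338

Answer: Convexity = 75.8163


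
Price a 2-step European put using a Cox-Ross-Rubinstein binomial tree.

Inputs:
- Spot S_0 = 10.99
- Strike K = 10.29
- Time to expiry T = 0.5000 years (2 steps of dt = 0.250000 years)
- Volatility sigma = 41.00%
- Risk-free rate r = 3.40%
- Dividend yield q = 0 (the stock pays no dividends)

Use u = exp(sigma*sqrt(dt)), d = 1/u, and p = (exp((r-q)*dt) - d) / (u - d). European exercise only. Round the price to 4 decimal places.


Answer: Price = V(0,0) = 0.8288

Derivation:
dt = T/N = 0.250000
u = exp(sigma*sqrt(dt)) = 1.227525; d = 1/u = 0.814647
p = (exp((r-q)*dt) - d) / (u - d) = 0.469604
Discount per step: exp(-r*dt) = 0.991536
Stock lattice S(k, i) with i counting down-moves:
  k=0: S(0,0) = 10.9900
  k=1: S(1,0) = 13.4905; S(1,1) = 8.9530
  k=2: S(2,0) = 16.5599; S(2,1) = 10.9900; S(2,2) = 7.2935
Terminal payoffs V(N, i) = max(K - S_T, 0):
  V(2,0) = 0.000000; V(2,1) = 0.000000; V(2,2) = 2.996484
Backward induction: V(k, i) = exp(-r*dt) * [p * V(k+1, i) + (1-p) * V(k+1, i+1)].
  V(1,0) = exp(-r*dt) * [p*0.000000 + (1-p)*0.000000] = 0.000000
  V(1,1) = exp(-r*dt) * [p*0.000000 + (1-p)*2.996484] = 1.575872
  V(0,0) = exp(-r*dt) * [p*0.000000 + (1-p)*1.575872] = 0.828762
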